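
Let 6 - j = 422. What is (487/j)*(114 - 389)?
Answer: 133925/416 ≈ 321.94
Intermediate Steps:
j = -416 (j = 6 - 1*422 = 6 - 422 = -416)
(487/j)*(114 - 389) = (487/(-416))*(114 - 389) = (487*(-1/416))*(-275) = -487/416*(-275) = 133925/416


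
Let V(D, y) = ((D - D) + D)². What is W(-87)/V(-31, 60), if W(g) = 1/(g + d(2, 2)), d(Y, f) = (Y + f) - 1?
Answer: -1/80724 ≈ -1.2388e-5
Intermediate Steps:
V(D, y) = D² (V(D, y) = (0 + D)² = D²)
d(Y, f) = -1 + Y + f
W(g) = 1/(3 + g) (W(g) = 1/(g + (-1 + 2 + 2)) = 1/(g + 3) = 1/(3 + g))
W(-87)/V(-31, 60) = 1/((3 - 87)*((-31)²)) = 1/(-84*961) = -1/84*1/961 = -1/80724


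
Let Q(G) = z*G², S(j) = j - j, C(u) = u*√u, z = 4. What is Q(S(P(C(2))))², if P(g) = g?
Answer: 0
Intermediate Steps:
C(u) = u^(3/2)
S(j) = 0
Q(G) = 4*G²
Q(S(P(C(2))))² = (4*0²)² = (4*0)² = 0² = 0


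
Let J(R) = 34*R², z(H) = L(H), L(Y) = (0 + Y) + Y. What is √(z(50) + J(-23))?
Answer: √18086 ≈ 134.48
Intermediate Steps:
L(Y) = 2*Y (L(Y) = Y + Y = 2*Y)
z(H) = 2*H
√(z(50) + J(-23)) = √(2*50 + 34*(-23)²) = √(100 + 34*529) = √(100 + 17986) = √18086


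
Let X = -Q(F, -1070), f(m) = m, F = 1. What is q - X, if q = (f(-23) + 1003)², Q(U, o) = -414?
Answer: 959986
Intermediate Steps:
X = 414 (X = -1*(-414) = 414)
q = 960400 (q = (-23 + 1003)² = 980² = 960400)
q - X = 960400 - 1*414 = 960400 - 414 = 959986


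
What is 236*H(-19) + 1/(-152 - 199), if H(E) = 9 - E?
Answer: 2319407/351 ≈ 6608.0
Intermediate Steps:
236*H(-19) + 1/(-152 - 199) = 236*(9 - 1*(-19)) + 1/(-152 - 199) = 236*(9 + 19) + 1/(-351) = 236*28 - 1/351 = 6608 - 1/351 = 2319407/351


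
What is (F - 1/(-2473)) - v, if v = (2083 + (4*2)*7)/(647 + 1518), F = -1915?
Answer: -10258283757/5354045 ≈ -1916.0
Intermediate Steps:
v = 2139/2165 (v = (2083 + 8*7)/2165 = (2083 + 56)*(1/2165) = 2139*(1/2165) = 2139/2165 ≈ 0.98799)
(F - 1/(-2473)) - v = (-1915 - 1/(-2473)) - 1*2139/2165 = (-1915 - 1*(-1/2473)) - 2139/2165 = (-1915 + 1/2473) - 2139/2165 = -4735794/2473 - 2139/2165 = -10258283757/5354045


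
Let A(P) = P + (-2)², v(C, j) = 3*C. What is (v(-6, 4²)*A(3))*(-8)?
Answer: 1008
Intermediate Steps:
A(P) = 4 + P (A(P) = P + 4 = 4 + P)
(v(-6, 4²)*A(3))*(-8) = ((3*(-6))*(4 + 3))*(-8) = -18*7*(-8) = -126*(-8) = 1008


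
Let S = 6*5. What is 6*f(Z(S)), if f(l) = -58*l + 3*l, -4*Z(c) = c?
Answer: 2475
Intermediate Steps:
S = 30
Z(c) = -c/4
f(l) = -55*l
6*f(Z(S)) = 6*(-(-55)*30/4) = 6*(-55*(-15/2)) = 6*(825/2) = 2475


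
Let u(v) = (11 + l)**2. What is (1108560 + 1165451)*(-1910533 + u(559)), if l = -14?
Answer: -4344552591764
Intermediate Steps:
u(v) = 9 (u(v) = (11 - 14)**2 = (-3)**2 = 9)
(1108560 + 1165451)*(-1910533 + u(559)) = (1108560 + 1165451)*(-1910533 + 9) = 2274011*(-1910524) = -4344552591764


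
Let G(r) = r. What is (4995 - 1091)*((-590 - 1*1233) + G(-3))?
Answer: -7128704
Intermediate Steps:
(4995 - 1091)*((-590 - 1*1233) + G(-3)) = (4995 - 1091)*((-590 - 1*1233) - 3) = 3904*((-590 - 1233) - 3) = 3904*(-1823 - 3) = 3904*(-1826) = -7128704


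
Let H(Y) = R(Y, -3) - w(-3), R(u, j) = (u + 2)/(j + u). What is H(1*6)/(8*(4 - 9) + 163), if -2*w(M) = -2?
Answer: 5/369 ≈ 0.013550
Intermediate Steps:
w(M) = 1 (w(M) = -½*(-2) = 1)
R(u, j) = (2 + u)/(j + u)
H(Y) = -1 + (2 + Y)/(-3 + Y) (H(Y) = (2 + Y)/(-3 + Y) - 1*1 = (2 + Y)/(-3 + Y) - 1 = -1 + (2 + Y)/(-3 + Y))
H(1*6)/(8*(4 - 9) + 163) = (5/(-3 + 1*6))/(8*(4 - 9) + 163) = (5/(-3 + 6))/(8*(-5) + 163) = (5/3)/(-40 + 163) = (5*(⅓))/123 = (1/123)*(5/3) = 5/369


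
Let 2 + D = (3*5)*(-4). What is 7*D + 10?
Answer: -424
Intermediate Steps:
D = -62 (D = -2 + (3*5)*(-4) = -2 + 15*(-4) = -2 - 60 = -62)
7*D + 10 = 7*(-62) + 10 = -434 + 10 = -424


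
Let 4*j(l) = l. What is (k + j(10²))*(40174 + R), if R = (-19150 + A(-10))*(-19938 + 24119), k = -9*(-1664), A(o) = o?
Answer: -1201096857786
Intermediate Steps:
j(l) = l/4
k = 14976
R = -80107960 (R = (-19150 - 10)*(-19938 + 24119) = -19160*4181 = -80107960)
(k + j(10²))*(40174 + R) = (14976 + (¼)*10²)*(40174 - 80107960) = (14976 + (¼)*100)*(-80067786) = (14976 + 25)*(-80067786) = 15001*(-80067786) = -1201096857786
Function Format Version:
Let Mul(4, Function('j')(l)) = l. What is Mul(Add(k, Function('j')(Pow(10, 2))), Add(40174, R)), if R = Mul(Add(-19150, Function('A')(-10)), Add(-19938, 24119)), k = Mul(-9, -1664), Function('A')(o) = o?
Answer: -1201096857786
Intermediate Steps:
Function('j')(l) = Mul(Rational(1, 4), l)
k = 14976
R = -80107960 (R = Mul(Add(-19150, -10), Add(-19938, 24119)) = Mul(-19160, 4181) = -80107960)
Mul(Add(k, Function('j')(Pow(10, 2))), Add(40174, R)) = Mul(Add(14976, Mul(Rational(1, 4), Pow(10, 2))), Add(40174, -80107960)) = Mul(Add(14976, Mul(Rational(1, 4), 100)), -80067786) = Mul(Add(14976, 25), -80067786) = Mul(15001, -80067786) = -1201096857786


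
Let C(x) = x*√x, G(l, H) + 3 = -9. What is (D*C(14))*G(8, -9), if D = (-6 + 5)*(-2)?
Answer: -336*√14 ≈ -1257.2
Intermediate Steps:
G(l, H) = -12 (G(l, H) = -3 - 9 = -12)
C(x) = x^(3/2)
D = 2 (D = -1*(-2) = 2)
(D*C(14))*G(8, -9) = (2*14^(3/2))*(-12) = (2*(14*√14))*(-12) = (28*√14)*(-12) = -336*√14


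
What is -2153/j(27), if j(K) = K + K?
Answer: -2153/54 ≈ -39.870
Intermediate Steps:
j(K) = 2*K
-2153/j(27) = -2153/(2*27) = -2153/54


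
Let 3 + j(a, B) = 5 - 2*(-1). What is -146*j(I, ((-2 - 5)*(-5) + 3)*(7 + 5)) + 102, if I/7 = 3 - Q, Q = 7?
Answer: -482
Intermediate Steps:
I = -28 (I = 7*(3 - 1*7) = 7*(3 - 7) = 7*(-4) = -28)
j(a, B) = 4 (j(a, B) = -3 + (5 - 2*(-1)) = -3 + (5 + 2) = -3 + 7 = 4)
-146*j(I, ((-2 - 5)*(-5) + 3)*(7 + 5)) + 102 = -146*4 + 102 = -584 + 102 = -482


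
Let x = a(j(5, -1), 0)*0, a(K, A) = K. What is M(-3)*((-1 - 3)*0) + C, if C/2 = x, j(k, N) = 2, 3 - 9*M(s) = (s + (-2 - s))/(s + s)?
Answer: 0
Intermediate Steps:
M(s) = 1/3 + 1/(9*s) (M(s) = 1/3 - (s + (-2 - s))/(9*(s + s)) = 1/3 - (-2)/(9*(2*s)) = 1/3 - (-2)*1/(2*s)/9 = 1/3 - (-1)/(9*s) = 1/3 + 1/(9*s))
x = 0 (x = 2*0 = 0)
C = 0 (C = 2*0 = 0)
M(-3)*((-1 - 3)*0) + C = ((1/9)*(1 + 3*(-3))/(-3))*((-1 - 3)*0) + 0 = ((1/9)*(-1/3)*(1 - 9))*(-4*0) + 0 = ((1/9)*(-1/3)*(-8))*0 + 0 = (8/27)*0 + 0 = 0 + 0 = 0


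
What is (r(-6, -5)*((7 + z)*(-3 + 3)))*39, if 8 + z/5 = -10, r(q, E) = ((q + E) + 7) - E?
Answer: 0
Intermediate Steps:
r(q, E) = 7 + q (r(q, E) = ((E + q) + 7) - E = (7 + E + q) - E = 7 + q)
z = -90 (z = -40 + 5*(-10) = -40 - 50 = -90)
(r(-6, -5)*((7 + z)*(-3 + 3)))*39 = ((7 - 6)*((7 - 90)*(-3 + 3)))*39 = (1*(-83*0))*39 = (1*0)*39 = 0*39 = 0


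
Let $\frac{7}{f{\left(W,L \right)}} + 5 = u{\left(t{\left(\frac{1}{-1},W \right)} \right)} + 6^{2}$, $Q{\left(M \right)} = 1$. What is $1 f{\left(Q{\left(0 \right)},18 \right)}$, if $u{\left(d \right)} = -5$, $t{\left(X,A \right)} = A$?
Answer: $\frac{7}{26} \approx 0.26923$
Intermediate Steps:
$f{\left(W,L \right)} = \frac{7}{26}$ ($f{\left(W,L \right)} = \frac{7}{-5 - \left(5 - 6^{2}\right)} = \frac{7}{-5 + \left(-5 + 36\right)} = \frac{7}{-5 + 31} = \frac{7}{26}$)
$1 f{\left(Q{\left(0 \right)},18 \right)} = 1 \cdot \frac{7}{26} = \frac{7}{26}$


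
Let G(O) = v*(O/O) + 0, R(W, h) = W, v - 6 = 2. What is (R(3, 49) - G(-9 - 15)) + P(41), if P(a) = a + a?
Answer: 77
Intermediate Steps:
v = 8 (v = 6 + 2 = 8)
P(a) = 2*a
G(O) = 8 (G(O) = 8*(O/O) + 0 = 8*1 + 0 = 8 + 0 = 8)
(R(3, 49) - G(-9 - 15)) + P(41) = (3 - 1*8) + 2*41 = (3 - 8) + 82 = -5 + 82 = 77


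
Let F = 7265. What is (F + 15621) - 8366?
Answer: 14520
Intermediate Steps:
(F + 15621) - 8366 = (7265 + 15621) - 8366 = 22886 - 8366 = 14520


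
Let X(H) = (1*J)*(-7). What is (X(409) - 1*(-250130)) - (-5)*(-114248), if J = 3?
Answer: -321131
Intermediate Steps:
X(H) = -21 (X(H) = (1*3)*(-7) = 3*(-7) = -21)
(X(409) - 1*(-250130)) - (-5)*(-114248) = (-21 - 1*(-250130)) - (-5)*(-114248) = (-21 + 250130) - 1*571240 = 250109 - 571240 = -321131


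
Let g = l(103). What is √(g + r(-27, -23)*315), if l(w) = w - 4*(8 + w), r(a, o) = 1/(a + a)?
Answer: I*√12486/6 ≈ 18.623*I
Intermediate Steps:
r(a, o) = 1/(2*a)
l(w) = -32 - 3*w (l(w) = w + (-32 - 4*w) = -32 - 3*w)
g = -341 (g = -32 - 3*103 = -32 - 309 = -341)
√(g + r(-27, -23)*315) = √(-341 + ((½)/(-27))*315) = √(-341 + ((½)*(-1/27))*315) = √(-341 - 1/54*315) = √(-341 - 35/6) = √(-2081/6) = I*√12486/6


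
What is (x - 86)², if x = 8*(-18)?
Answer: 52900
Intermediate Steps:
x = -144
(x - 86)² = (-144 - 86)² = (-230)² = 52900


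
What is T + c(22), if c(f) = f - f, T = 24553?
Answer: 24553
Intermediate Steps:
c(f) = 0
T + c(22) = 24553 + 0 = 24553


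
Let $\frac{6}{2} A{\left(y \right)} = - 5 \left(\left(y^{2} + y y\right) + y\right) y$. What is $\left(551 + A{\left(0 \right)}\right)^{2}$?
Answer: $303601$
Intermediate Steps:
$A{\left(y \right)} = \frac{y \left(- 10 y^{2} - 5 y\right)}{3}$ ($A{\left(y \right)} = \frac{- 5 \left(\left(y^{2} + y y\right) + y\right) y}{3} = \frac{- 5 \left(\left(y^{2} + y^{2}\right) + y\right) y}{3} = \frac{- 5 \left(2 y^{2} + y\right) y}{3} = \frac{- 5 \left(y + 2 y^{2}\right) y}{3} = \frac{- (5 y + 10 y^{2}) y}{3} = \frac{\left(- 10 y^{2} - 5 y\right) y}{3} = \frac{y \left(- 10 y^{2} - 5 y\right)}{3}$)
$\left(551 + A{\left(0 \right)}\right)^{2} = \left(551 + \frac{5 \cdot 0^{2} \left(-1 - 0\right)}{3}\right)^{2} = \left(551 + \frac{5}{3} \cdot 0 \left(-1 + 0\right)\right)^{2} = \left(551 + \frac{5}{3} \cdot 0 \left(-1\right)\right)^{2} = \left(551 + 0\right)^{2} = 551^{2} = 303601$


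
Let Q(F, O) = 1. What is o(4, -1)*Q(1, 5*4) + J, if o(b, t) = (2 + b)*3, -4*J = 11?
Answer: 61/4 ≈ 15.250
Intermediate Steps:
J = -11/4 (J = -¼*11 = -11/4 ≈ -2.7500)
o(b, t) = 6 + 3*b
o(4, -1)*Q(1, 5*4) + J = (6 + 3*4)*1 - 11/4 = (6 + 12)*1 - 11/4 = 18*1 - 11/4 = 18 - 11/4 = 61/4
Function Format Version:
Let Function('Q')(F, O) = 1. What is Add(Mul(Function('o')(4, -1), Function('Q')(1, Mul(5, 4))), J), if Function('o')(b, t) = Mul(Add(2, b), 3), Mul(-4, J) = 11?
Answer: Rational(61, 4) ≈ 15.250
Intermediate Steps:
J = Rational(-11, 4) (J = Mul(Rational(-1, 4), 11) = Rational(-11, 4) ≈ -2.7500)
Function('o')(b, t) = Add(6, Mul(3, b))
Add(Mul(Function('o')(4, -1), Function('Q')(1, Mul(5, 4))), J) = Add(Mul(Add(6, Mul(3, 4)), 1), Rational(-11, 4)) = Add(Mul(Add(6, 12), 1), Rational(-11, 4)) = Add(Mul(18, 1), Rational(-11, 4)) = Add(18, Rational(-11, 4)) = Rational(61, 4)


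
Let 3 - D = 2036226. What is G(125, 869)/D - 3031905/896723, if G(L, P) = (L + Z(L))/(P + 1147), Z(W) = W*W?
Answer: -98778267207415/29214847955664 ≈ -3.3811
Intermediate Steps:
D = -2036223 (D = 3 - 1*2036226 = 3 - 2036226 = -2036223)
Z(W) = W²
G(L, P) = (L + L²)/(1147 + P) (G(L, P) = (L + L²)/(P + 1147) = (L + L²)/(1147 + P))
G(125, 869)/D - 3031905/896723 = (125*(1 + 125)/(1147 + 869))/(-2036223) - 3031905/896723 = (125*126/2016)*(-1/2036223) - 3031905*1/896723 = (125*(1/2016)*126)*(-1/2036223) - 3031905/896723 = (125/16)*(-1/2036223) - 3031905/896723 = -125/32579568 - 3031905/896723 = -98778267207415/29214847955664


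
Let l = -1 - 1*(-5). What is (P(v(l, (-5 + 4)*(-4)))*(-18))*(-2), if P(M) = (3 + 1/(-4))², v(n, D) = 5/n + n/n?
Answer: 1089/4 ≈ 272.25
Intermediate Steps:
l = 4 (l = -1 + 5 = 4)
v(n, D) = 1 + 5/n (v(n, D) = 5/n + 1 = 1 + 5/n)
P(M) = 121/16 (P(M) = (3 - ¼)² = (11/4)² = 121/16)
(P(v(l, (-5 + 4)*(-4)))*(-18))*(-2) = ((121/16)*(-18))*(-2) = -1089/8*(-2) = 1089/4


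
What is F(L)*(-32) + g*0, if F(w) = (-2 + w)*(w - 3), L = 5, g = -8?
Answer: -192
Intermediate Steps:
F(w) = (-3 + w)*(-2 + w) (F(w) = (-2 + w)*(-3 + w) = (-3 + w)*(-2 + w))
F(L)*(-32) + g*0 = (6 + 5² - 5*5)*(-32) - 8*0 = (6 + 25 - 25)*(-32) + 0 = 6*(-32) + 0 = -192 + 0 = -192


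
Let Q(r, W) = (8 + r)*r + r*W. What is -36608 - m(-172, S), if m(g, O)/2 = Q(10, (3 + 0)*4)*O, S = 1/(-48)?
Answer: -73191/2 ≈ -36596.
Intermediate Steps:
Q(r, W) = W*r + r*(8 + r) (Q(r, W) = r*(8 + r) + W*r = W*r + r*(8 + r))
S = -1/48 ≈ -0.020833
m(g, O) = 600*O (m(g, O) = 2*((10*(8 + (3 + 0)*4 + 10))*O) = 2*((10*(8 + 3*4 + 10))*O) = 2*((10*(8 + 12 + 10))*O) = 2*((10*30)*O) = 2*(300*O) = 600*O)
-36608 - m(-172, S) = -36608 - 600*(-1)/48 = -36608 - 1*(-25/2) = -36608 + 25/2 = -73191/2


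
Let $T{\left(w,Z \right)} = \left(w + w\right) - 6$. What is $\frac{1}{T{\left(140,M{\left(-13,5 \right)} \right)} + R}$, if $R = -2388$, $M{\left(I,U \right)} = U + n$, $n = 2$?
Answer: $- \frac{1}{2114} \approx -0.00047304$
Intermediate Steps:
$M{\left(I,U \right)} = 2 + U$ ($M{\left(I,U \right)} = U + 2 = 2 + U$)
$T{\left(w,Z \right)} = -6 + 2 w$ ($T{\left(w,Z \right)} = 2 w - 6 = -6 + 2 w$)
$\frac{1}{T{\left(140,M{\left(-13,5 \right)} \right)} + R} = \frac{1}{\left(-6 + 2 \cdot 140\right) - 2388} = \frac{1}{\left(-6 + 280\right) - 2388} = \frac{1}{274 - 2388} = \frac{1}{-2114} = - \frac{1}{2114}$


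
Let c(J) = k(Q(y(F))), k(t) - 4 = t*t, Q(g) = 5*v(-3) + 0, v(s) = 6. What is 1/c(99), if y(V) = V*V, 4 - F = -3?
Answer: 1/904 ≈ 0.0011062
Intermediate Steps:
F = 7 (F = 4 - 1*(-3) = 4 + 3 = 7)
y(V) = V**2
Q(g) = 30 (Q(g) = 5*6 + 0 = 30 + 0 = 30)
k(t) = 4 + t**2 (k(t) = 4 + t*t = 4 + t**2)
c(J) = 904 (c(J) = 4 + 30**2 = 4 + 900 = 904)
1/c(99) = 1/904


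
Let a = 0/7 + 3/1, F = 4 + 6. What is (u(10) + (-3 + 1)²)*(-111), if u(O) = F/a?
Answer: -814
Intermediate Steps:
F = 10
a = 3 (a = 0*(⅐) + 3*1 = 0 + 3 = 3)
u(O) = 10/3
(u(10) + (-3 + 1)²)*(-111) = (10/3 + (-3 + 1)²)*(-111) = (10/3 + (-2)²)*(-111) = (10/3 + 4)*(-111) = (22/3)*(-111) = -814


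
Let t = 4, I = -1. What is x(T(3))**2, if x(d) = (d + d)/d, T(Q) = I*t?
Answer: 4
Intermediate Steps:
T(Q) = -4 (T(Q) = -1*4 = -4)
x(d) = 2 (x(d) = (2*d)/d = 2)
x(T(3))**2 = 2**2 = 4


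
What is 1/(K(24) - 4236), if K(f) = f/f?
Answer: -1/4235 ≈ -0.00023613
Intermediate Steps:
K(f) = 1
1/(K(24) - 4236) = 1/(1 - 4236) = 1/(-4235) = -1/4235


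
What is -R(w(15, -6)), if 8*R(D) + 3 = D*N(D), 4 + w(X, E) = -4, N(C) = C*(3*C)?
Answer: 1539/8 ≈ 192.38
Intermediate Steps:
N(C) = 3*C²
w(X, E) = -8 (w(X, E) = -4 - 4 = -8)
R(D) = -3/8 + 3*D³/8 (R(D) = -3/8 + (D*(3*D²))/8 = -3/8 + (3*D³)/8 = -3/8 + 3*D³/8)
-R(w(15, -6)) = -(-3/8 + (3/8)*(-8)³) = -(-3/8 + (3/8)*(-512)) = -(-3/8 - 192) = -1*(-1539/8) = 1539/8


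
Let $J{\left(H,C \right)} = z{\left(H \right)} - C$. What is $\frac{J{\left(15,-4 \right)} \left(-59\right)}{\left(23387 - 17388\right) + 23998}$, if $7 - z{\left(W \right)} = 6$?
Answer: $- \frac{295}{29997} \approx -0.0098343$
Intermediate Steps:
$z{\left(W \right)} = 1$ ($z{\left(W \right)} = 7 - 6 = 1$)
$J{\left(H,C \right)} = 1 - C$
$\frac{J{\left(15,-4 \right)} \left(-59\right)}{\left(23387 - 17388\right) + 23998} = \frac{\left(1 - -4\right) \left(-59\right)}{\left(23387 - 17388\right) + 23998} = \frac{\left(1 + 4\right) \left(-59\right)}{5999 + 23998} = \frac{5 \left(-59\right)}{29997} = \left(-295\right) \frac{1}{29997} = - \frac{295}{29997}$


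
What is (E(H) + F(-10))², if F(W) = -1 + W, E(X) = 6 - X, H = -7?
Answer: 4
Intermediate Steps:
(E(H) + F(-10))² = ((6 - 1*(-7)) + (-1 - 10))² = ((6 + 7) - 11)² = (13 - 11)² = 2² = 4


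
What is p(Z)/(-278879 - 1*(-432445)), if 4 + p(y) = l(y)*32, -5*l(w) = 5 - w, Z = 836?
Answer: 1898/54845 ≈ 0.034607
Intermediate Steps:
l(w) = -1 + w/5 (l(w) = -(5 - w)/5 = -1 + w/5)
p(y) = -36 + 32*y/5 (p(y) = -4 + (-1 + y/5)*32 = -4 + (-32 + 32*y/5) = -36 + 32*y/5)
p(Z)/(-278879 - 1*(-432445)) = (-36 + (32/5)*836)/(-278879 - 1*(-432445)) = (-36 + 26752/5)/(-278879 + 432445) = (26572/5)/153566 = (26572/5)*(1/153566) = 1898/54845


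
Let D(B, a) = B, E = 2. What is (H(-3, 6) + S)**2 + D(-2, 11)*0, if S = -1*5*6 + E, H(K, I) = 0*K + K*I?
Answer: 2116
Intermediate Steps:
H(K, I) = I*K (H(K, I) = 0 + I*K = I*K)
S = -28 (S = -1*5*6 + 2 = -5*6 + 2 = -30 + 2 = -28)
(H(-3, 6) + S)**2 + D(-2, 11)*0 = (6*(-3) - 28)**2 - 2*0 = (-18 - 28)**2 + 0 = (-46)**2 + 0 = 2116 + 0 = 2116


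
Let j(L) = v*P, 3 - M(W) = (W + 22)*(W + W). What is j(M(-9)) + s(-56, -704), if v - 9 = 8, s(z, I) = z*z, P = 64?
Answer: 4224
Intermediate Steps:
M(W) = 3 - 2*W*(22 + W) (M(W) = 3 - (W + 22)*(W + W) = 3 - (22 + W)*2*W = 3 - 2*W*(22 + W))
s(z, I) = z**2
v = 17 (v = 9 + 8 = 17)
j(L) = 1088 (j(L) = 17*64 = 1088)
j(M(-9)) + s(-56, -704) = 1088 + (-56)**2 = 1088 + 3136 = 4224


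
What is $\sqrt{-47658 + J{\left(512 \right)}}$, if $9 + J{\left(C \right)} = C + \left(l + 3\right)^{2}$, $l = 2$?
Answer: $i \sqrt{47130} \approx 217.09 i$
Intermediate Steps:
$J{\left(C \right)} = 16 + C$ ($J{\left(C \right)} = -9 + \left(C + \left(2 + 3\right)^{2}\right) = -9 + \left(C + 5^{2}\right) = -9 + \left(C + 25\right) = -9 + \left(25 + C\right) = 16 + C$)
$\sqrt{-47658 + J{\left(512 \right)}} = \sqrt{-47658 + \left(16 + 512\right)} = \sqrt{-47658 + 528} = \sqrt{-47130} = i \sqrt{47130}$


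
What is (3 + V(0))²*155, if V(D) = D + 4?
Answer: 7595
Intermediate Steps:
V(D) = 4 + D
(3 + V(0))²*155 = (3 + (4 + 0))²*155 = (3 + 4)²*155 = 7²*155 = 49*155 = 7595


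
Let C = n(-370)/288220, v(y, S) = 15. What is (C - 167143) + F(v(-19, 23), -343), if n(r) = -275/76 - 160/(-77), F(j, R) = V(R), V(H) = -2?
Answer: -56383472137563/337332688 ≈ -1.6715e+5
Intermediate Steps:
F(j, R) = -2
n(r) = -9015/5852 (n(r) = -275*1/76 - 160*(-1/77) = -275/76 + 160/77 = -9015/5852)
C = -1803/337332688 (C = -9015/5852/288220 = -9015/5852*1/288220 = -1803/337332688 ≈ -5.3449e-6)
(C - 167143) + F(v(-19, 23), -343) = (-1803/337332688 - 167143) - 2 = -56382797472187/337332688 - 2 = -56383472137563/337332688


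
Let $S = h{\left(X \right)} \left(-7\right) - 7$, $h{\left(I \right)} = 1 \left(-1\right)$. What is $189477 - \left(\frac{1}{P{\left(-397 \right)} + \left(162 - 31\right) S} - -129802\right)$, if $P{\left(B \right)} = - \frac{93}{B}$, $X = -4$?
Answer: $\frac{5549378}{93} \approx 59671.0$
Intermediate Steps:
$h{\left(I \right)} = -1$
$S = 0$ ($S = \left(-1\right) \left(-7\right) - 7 = 7 - 7 = 0$)
$189477 - \left(\frac{1}{P{\left(-397 \right)} + \left(162 - 31\right) S} - -129802\right) = 189477 - \left(\frac{1}{- \frac{93}{-397} + \left(162 - 31\right) 0} - -129802\right) = 189477 - \left(\frac{1}{\left(-93\right) \left(- \frac{1}{397}\right) + 131 \cdot 0} + 129802\right) = 189477 - \left(\frac{1}{\frac{93}{397} + 0} + 129802\right) = 189477 - \left(\frac{1}{\frac{93}{397}} + 129802\right) = 189477 - \left(\frac{397}{93} + 129802\right) = 189477 - \frac{12071983}{93} = \frac{5549378}{93}$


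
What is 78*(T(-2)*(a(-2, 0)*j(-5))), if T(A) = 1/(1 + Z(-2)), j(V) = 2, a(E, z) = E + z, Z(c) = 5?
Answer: -52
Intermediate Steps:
T(A) = 1/6 (T(A) = 1/(1 + 5) = 1/6)
78*(T(-2)*(a(-2, 0)*j(-5))) = 78*(((-2 + 0)*2)/6) = 78*((-2*2)/6) = 78*((1/6)*(-4)) = 78*(-2/3) = -52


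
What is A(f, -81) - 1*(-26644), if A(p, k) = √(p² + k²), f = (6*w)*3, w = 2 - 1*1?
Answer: 26644 + 9*√85 ≈ 26727.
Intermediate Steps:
w = 1 (w = 2 - 1 = 1)
f = 18 (f = (6*1)*3 = 6*3 = 18)
A(p, k) = √(k² + p²)
A(f, -81) - 1*(-26644) = √((-81)² + 18²) - 1*(-26644) = √(6561 + 324) + 26644 = √6885 + 26644 = 9*√85 + 26644 = 26644 + 9*√85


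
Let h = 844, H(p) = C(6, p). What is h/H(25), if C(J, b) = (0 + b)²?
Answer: 844/625 ≈ 1.3504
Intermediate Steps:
C(J, b) = b²
H(p) = p²
h/H(25) = 844/(25²) = 844/625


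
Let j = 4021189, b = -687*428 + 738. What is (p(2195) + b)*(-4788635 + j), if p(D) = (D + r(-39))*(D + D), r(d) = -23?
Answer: -7092568628772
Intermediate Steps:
b = -293298 (b = -294036 + 738 = -293298)
p(D) = 2*D*(-23 + D) (p(D) = (D - 23)*(D + D) = (-23 + D)*(2*D) = 2*D*(-23 + D))
(p(2195) + b)*(-4788635 + j) = (2*2195*(-23 + 2195) - 293298)*(-4788635 + 4021189) = (2*2195*2172 - 293298)*(-767446) = (9535080 - 293298)*(-767446) = 9241782*(-767446) = -7092568628772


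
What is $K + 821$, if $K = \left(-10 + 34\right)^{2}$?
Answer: $1397$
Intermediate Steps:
$K = 576$ ($K = 24^{2} = 576$)
$K + 821 = 576 + 821 = 1397$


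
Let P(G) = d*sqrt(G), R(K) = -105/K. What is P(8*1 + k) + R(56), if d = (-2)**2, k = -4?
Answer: 49/8 ≈ 6.1250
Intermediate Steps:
d = 4
P(G) = 4*sqrt(G)
P(8*1 + k) + R(56) = 4*sqrt(8*1 - 4) - 105/56 = 4*sqrt(8 - 4) - 105*1/56 = 4*sqrt(4) - 15/8 = 4*2 - 15/8 = 8 - 15/8 = 49/8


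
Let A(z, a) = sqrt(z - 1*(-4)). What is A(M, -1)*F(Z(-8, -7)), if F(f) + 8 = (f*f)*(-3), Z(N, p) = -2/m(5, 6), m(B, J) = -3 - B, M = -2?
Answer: -131*sqrt(2)/16 ≈ -11.579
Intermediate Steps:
Z(N, p) = 1/4 (Z(N, p) = -2/(-3 - 1*5) = -2/(-3 - 5) = -2/(-8) = -2*(-1/8) = 1/4)
F(f) = -8 - 3*f**2 (F(f) = -8 + (f*f)*(-3) = -8 + f**2*(-3) = -8 - 3*f**2)
A(z, a) = sqrt(4 + z) (A(z, a) = sqrt(z + 4) = sqrt(4 + z))
A(M, -1)*F(Z(-8, -7)) = sqrt(4 - 2)*(-8 - 3*(1/4)**2) = sqrt(2)*(-8 - 3*1/16) = sqrt(2)*(-8 - 3/16) = sqrt(2)*(-131/16) = -131*sqrt(2)/16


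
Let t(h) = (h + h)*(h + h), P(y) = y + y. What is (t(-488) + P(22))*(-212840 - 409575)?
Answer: -592924977300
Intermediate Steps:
P(y) = 2*y
t(h) = 4*h**2 (t(h) = (2*h)*(2*h) = 4*h**2)
(t(-488) + P(22))*(-212840 - 409575) = (4*(-488)**2 + 2*22)*(-212840 - 409575) = (4*238144 + 44)*(-622415) = (952576 + 44)*(-622415) = 952620*(-622415) = -592924977300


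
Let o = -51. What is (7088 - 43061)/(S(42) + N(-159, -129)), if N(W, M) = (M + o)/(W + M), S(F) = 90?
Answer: -287784/725 ≈ -396.94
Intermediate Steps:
N(W, M) = (-51 + M)/(M + W) (N(W, M) = (M - 51)/(W + M) = (-51 + M)/(M + W))
(7088 - 43061)/(S(42) + N(-159, -129)) = (7088 - 43061)/(90 + (-51 - 129)/(-129 - 159)) = -35973/(90 - 180/(-288)) = -35973/(90 - 1/288*(-180)) = -35973/(90 + 5/8) = -35973/725/8 = -35973*8/725 = -287784/725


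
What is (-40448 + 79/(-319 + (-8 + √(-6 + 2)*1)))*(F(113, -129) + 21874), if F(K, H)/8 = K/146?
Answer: -6908525765710518/7806109 - 252366132*I/7806109 ≈ -8.8502e+8 - 32.329*I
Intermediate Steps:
F(K, H) = 4*K/73 (F(K, H) = 8*(K/146) = 4*K/73)
(-40448 + 79/(-319 + (-8 + √(-6 + 2)*1)))*(F(113, -129) + 21874) = (-40448 + 79/(-319 + (-8 + √(-6 + 2)*1)))*((4/73)*113 + 21874) = (-40448 + 79/(-319 + (-8 + √(-4)*1)))*(452/73 + 21874) = (-40448 + 79/(-319 + (-8 + (2*I)*1)))*(1597254/73) = (-40448 + 79/(-319 + (-8 + 2*I)))*(1597254/73) = (-40448 + 79/(-327 + 2*I))*(1597254/73) = (-40448 + ((-327 - 2*I)/106933)*79)*(1597254/73) = (-40448 + 79*(-327 - 2*I)/106933)*(1597254/73) = -64605729792/73 + 126183066*(-327 - 2*I)/7806109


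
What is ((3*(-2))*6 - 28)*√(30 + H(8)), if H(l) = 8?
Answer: -64*√38 ≈ -394.52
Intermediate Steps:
((3*(-2))*6 - 28)*√(30 + H(8)) = ((3*(-2))*6 - 28)*√(30 + 8) = (-6*6 - 28)*√38 = (-36 - 28)*√38 = -64*√38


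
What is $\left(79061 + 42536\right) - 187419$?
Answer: $-65822$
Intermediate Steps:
$\left(79061 + 42536\right) - 187419 = 121597 - 187419 = -65822$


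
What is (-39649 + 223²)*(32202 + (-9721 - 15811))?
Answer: 67233600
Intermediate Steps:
(-39649 + 223²)*(32202 + (-9721 - 15811)) = (-39649 + 49729)*(32202 - 25532) = 10080*6670 = 67233600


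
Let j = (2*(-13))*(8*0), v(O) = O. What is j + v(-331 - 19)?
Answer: -350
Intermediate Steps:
j = 0 (j = -26*0 = 0)
j + v(-331 - 19) = 0 + (-331 - 19) = 0 - 350 = -350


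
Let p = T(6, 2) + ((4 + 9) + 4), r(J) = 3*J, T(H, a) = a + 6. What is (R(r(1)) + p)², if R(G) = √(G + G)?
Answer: (25 + √6)² ≈ 753.47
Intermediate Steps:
T(H, a) = 6 + a
R(G) = √2*√G (R(G) = √(2*G) = √2*√G)
p = 25 (p = (6 + 2) + ((4 + 9) + 4) = 8 + (13 + 4) = 8 + 17 = 25)
(R(r(1)) + p)² = (√2*√(3*1) + 25)² = (√2*√3 + 25)² = (√6 + 25)² = (25 + √6)²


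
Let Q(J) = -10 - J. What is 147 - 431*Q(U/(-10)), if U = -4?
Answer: 23147/5 ≈ 4629.4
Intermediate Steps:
147 - 431*Q(U/(-10)) = 147 - 431*(-10 - (-4)/(-10)) = 147 - 431*(-10 - (-4)*(-1)/10) = 147 - 431*(-10 - 1*⅖) = 147 - 431*(-10 - ⅖) = 147 - 431*(-52/5) = 147 + 22412/5 = 23147/5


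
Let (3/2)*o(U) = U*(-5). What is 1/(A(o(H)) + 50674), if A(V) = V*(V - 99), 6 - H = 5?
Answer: 9/459136 ≈ 1.9602e-5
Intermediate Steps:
H = 1 (H = 6 - 1*5 = 6 - 5 = 1)
o(U) = -10*U/3 (o(U) = 2*(U*(-5))/3 = 2*(-5*U)/3 = -10*U/3)
A(V) = V*(-99 + V)
1/(A(o(H)) + 50674) = 1/((-10/3*1)*(-99 - 10/3*1) + 50674) = 1/(-10*(-99 - 10/3)/3 + 50674) = 1/(-10/3*(-307/3) + 50674) = 1/(3070/9 + 50674) = 1/(459136/9) = 9/459136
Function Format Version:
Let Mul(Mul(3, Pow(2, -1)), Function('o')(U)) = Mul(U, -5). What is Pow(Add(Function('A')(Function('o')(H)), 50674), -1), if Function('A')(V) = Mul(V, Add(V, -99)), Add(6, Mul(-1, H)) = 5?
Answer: Rational(9, 459136) ≈ 1.9602e-5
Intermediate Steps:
H = 1 (H = Add(6, Mul(-1, 5)) = Add(6, -5) = 1)
Function('o')(U) = Mul(Rational(-10, 3), U) (Function('o')(U) = Mul(Rational(2, 3), Mul(U, -5)) = Mul(Rational(2, 3), Mul(-5, U)) = Mul(Rational(-10, 3), U))
Function('A')(V) = Mul(V, Add(-99, V))
Pow(Add(Function('A')(Function('o')(H)), 50674), -1) = Pow(Add(Mul(Mul(Rational(-10, 3), 1), Add(-99, Mul(Rational(-10, 3), 1))), 50674), -1) = Pow(Add(Mul(Rational(-10, 3), Add(-99, Rational(-10, 3))), 50674), -1) = Pow(Add(Mul(Rational(-10, 3), Rational(-307, 3)), 50674), -1) = Pow(Add(Rational(3070, 9), 50674), -1) = Pow(Rational(459136, 9), -1) = Rational(9, 459136)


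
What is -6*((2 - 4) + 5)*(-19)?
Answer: 342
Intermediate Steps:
-6*((2 - 4) + 5)*(-19) = -6*(-2 + 5)*(-19) = -6*3*(-19) = -18*(-19) = 342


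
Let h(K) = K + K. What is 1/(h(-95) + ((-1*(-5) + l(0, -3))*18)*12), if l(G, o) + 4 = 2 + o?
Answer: -1/190 ≈ -0.0052632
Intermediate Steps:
l(G, o) = -2 + o (l(G, o) = -4 + (2 + o) = -2 + o)
h(K) = 2*K
1/(h(-95) + ((-1*(-5) + l(0, -3))*18)*12) = 1/(2*(-95) + ((-1*(-5) + (-2 - 3))*18)*12) = 1/(-190 + ((5 - 5)*18)*12) = 1/(-190 + (0*18)*12) = 1/(-190 + 0*12) = 1/(-190 + 0) = 1/(-190) = -1/190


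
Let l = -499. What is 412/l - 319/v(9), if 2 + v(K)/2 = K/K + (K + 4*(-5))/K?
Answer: 1416149/19960 ≈ 70.949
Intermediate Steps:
v(K) = -2 + 2*(-20 + K)/K (v(K) = -4 + 2*(K/K + (K + 4*(-5))/K) = -4 + 2*(1 + (K - 20)/K) = -4 + 2*(1 + (-20 + K)/K) = -4 + (2 + 2*(-20 + K)/K) = -2 + 2*(-20 + K)/K)
412/l - 319/v(9) = 412/(-499) - 319/((-40/9)) = 412*(-1/499) - 319/((-40*⅑)) = -412/499 - 319/(-40/9) = -412/499 - 319*(-9/40) = -412/499 + 2871/40 = 1416149/19960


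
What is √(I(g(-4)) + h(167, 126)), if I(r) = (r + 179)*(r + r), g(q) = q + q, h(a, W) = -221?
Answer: I*√2957 ≈ 54.378*I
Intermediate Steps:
g(q) = 2*q
I(r) = 2*r*(179 + r) (I(r) = (179 + r)*(2*r) = 2*r*(179 + r))
√(I(g(-4)) + h(167, 126)) = √(2*(2*(-4))*(179 + 2*(-4)) - 221) = √(2*(-8)*(179 - 8) - 221) = √(2*(-8)*171 - 221) = √(-2736 - 221) = √(-2957) = I*√2957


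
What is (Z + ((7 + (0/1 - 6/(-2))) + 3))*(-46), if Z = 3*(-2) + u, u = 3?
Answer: -460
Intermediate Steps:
Z = -3 (Z = 3*(-2) + 3 = -6 + 3 = -3)
(Z + ((7 + (0/1 - 6/(-2))) + 3))*(-46) = (-3 + ((7 + (0/1 - 6/(-2))) + 3))*(-46) = (-3 + ((7 + (0*1 - 6*(-½))) + 3))*(-46) = (-3 + ((7 + (0 + 3)) + 3))*(-46) = (-3 + ((7 + 3) + 3))*(-46) = (-3 + (10 + 3))*(-46) = (-3 + 13)*(-46) = 10*(-46) = -460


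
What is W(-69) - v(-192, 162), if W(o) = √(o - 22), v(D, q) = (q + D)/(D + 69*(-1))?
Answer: -10/87 + I*√91 ≈ -0.11494 + 9.5394*I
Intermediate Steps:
v(D, q) = (D + q)/(-69 + D) (v(D, q) = (D + q)/(D - 69) = (D + q)/(-69 + D))
W(o) = √(-22 + o)
W(-69) - v(-192, 162) = √(-22 - 69) - (-192 + 162)/(-69 - 192) = √(-91) - (-30)/(-261) = I*√91 - (-1)*(-30)/261 = I*√91 - 1*10/87 = I*√91 - 10/87 = -10/87 + I*√91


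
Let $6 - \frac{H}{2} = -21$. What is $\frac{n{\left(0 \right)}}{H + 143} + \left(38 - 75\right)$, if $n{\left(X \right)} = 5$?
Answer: $- \frac{7284}{197} \approx -36.975$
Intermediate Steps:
$H = 54$ ($H = 12 - -42 = 12 + 42 = 54$)
$\frac{n{\left(0 \right)}}{H + 143} + \left(38 - 75\right) = \frac{5}{54 + 143} + \left(38 - 75\right) = \frac{5}{197} + \left(38 - 75\right) = 5 \cdot \frac{1}{197} - 37 = \frac{5}{197} - 37 = - \frac{7284}{197}$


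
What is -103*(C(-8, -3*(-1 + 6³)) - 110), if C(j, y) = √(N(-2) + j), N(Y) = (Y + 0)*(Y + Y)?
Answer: 11330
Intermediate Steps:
N(Y) = 2*Y² (N(Y) = Y*(2*Y) = 2*Y²)
C(j, y) = √(8 + j) (C(j, y) = √(2*(-2)² + j) = √(2*4 + j) = √(8 + j))
-103*(C(-8, -3*(-1 + 6³)) - 110) = -103*(√(8 - 8) - 110) = -103*(√0 - 110) = -103*(0 - 110) = -103*(-110) = 11330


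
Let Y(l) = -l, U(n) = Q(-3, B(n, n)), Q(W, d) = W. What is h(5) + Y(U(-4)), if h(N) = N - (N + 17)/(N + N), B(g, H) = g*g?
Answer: 29/5 ≈ 5.8000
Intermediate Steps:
B(g, H) = g²
U(n) = -3
h(N) = N - (17 + N)/(2*N)
h(5) + Y(U(-4)) = (-½ + 5 - 17/2/5) - 1*(-3) = (-½ + 5 - 17/2*⅕) + 3 = (-½ + 5 - 17/10) + 3 = 14/5 + 3 = 29/5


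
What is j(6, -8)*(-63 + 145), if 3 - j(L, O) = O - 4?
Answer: 1230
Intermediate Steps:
j(L, O) = 7 - O (j(L, O) = 3 - (O - 4) = 3 - (-4 + O) = 3 + (4 - O) = 7 - O)
j(6, -8)*(-63 + 145) = (7 - 1*(-8))*(-63 + 145) = (7 + 8)*82 = 15*82 = 1230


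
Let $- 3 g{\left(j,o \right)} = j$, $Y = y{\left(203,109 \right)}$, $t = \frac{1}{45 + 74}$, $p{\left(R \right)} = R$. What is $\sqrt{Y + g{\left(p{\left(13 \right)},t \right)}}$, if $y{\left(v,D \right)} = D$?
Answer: $\frac{\sqrt{942}}{3} \approx 10.231$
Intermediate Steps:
$t = \frac{1}{119} \approx 0.0084034$
$Y = 109$
$g{\left(j,o \right)} = - \frac{j}{3}$
$\sqrt{Y + g{\left(p{\left(13 \right)},t \right)}} = \sqrt{109 - \frac{13}{3}} = \sqrt{\frac{314}{3}} = \frac{\sqrt{942}}{3}$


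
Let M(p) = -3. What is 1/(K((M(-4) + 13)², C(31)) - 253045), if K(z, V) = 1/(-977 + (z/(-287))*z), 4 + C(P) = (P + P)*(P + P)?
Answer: -290399/73484015242 ≈ -3.9519e-6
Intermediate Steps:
C(P) = -4 + 4*P² (C(P) = -4 + (P + P)*(P + P) = -4 + (2*P)*(2*P) = -4 + 4*P²)
K(z, V) = 1/(-977 - z²/287) (K(z, V) = 1/(-977 + (z*(-1/287))*z) = 1/(-977 + (-z/287)*z) = 1/(-977 - z²/287))
1/(K((M(-4) + 13)², C(31)) - 253045) = 1/(-287/(280399 + ((-3 + 13)²)²) - 253045) = 1/(-287/(280399 + (10²)²) - 253045) = 1/(-287/(280399 + 100²) - 253045) = 1/(-287/(280399 + 10000) - 253045) = 1/(-287/290399 - 253045) = 1/(-73484015242/290399) = -290399/73484015242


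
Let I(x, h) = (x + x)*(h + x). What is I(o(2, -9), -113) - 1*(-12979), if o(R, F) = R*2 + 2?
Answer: 11695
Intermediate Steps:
o(R, F) = 2 + 2*R (o(R, F) = 2*R + 2 = 2 + 2*R)
I(x, h) = 2*x*(h + x) (I(x, h) = (2*x)*(h + x) = 2*x*(h + x))
I(o(2, -9), -113) - 1*(-12979) = 2*(2 + 2*2)*(-113 + (2 + 2*2)) - 1*(-12979) = 2*(2 + 4)*(-113 + (2 + 4)) + 12979 = 2*6*(-113 + 6) + 12979 = 2*6*(-107) + 12979 = -1284 + 12979 = 11695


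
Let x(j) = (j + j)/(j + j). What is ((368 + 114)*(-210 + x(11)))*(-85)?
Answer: 8562730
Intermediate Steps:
x(j) = 1 (x(j) = (2*j)/((2*j)) = (2*j)*(1/(2*j)) = 1)
((368 + 114)*(-210 + x(11)))*(-85) = ((368 + 114)*(-210 + 1))*(-85) = (482*(-209))*(-85) = -100738*(-85) = 8562730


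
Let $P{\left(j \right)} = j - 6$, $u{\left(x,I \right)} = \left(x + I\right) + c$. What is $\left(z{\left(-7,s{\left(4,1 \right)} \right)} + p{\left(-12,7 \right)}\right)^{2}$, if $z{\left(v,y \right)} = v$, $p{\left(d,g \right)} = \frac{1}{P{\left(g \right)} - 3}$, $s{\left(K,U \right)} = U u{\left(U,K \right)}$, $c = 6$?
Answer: $\frac{225}{4} \approx 56.25$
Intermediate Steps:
$u{\left(x,I \right)} = 6 + I + x$ ($u{\left(x,I \right)} = \left(x + I\right) + 6 = \left(I + x\right) + 6 = 6 + I + x$)
$P{\left(j \right)} = -6 + j$ ($P{\left(j \right)} = j - 6 = -6 + j$)
$s{\left(K,U \right)} = U \left(6 + K + U\right)$
$p{\left(d,g \right)} = \frac{1}{-9 + g}$ ($p{\left(d,g \right)} = \frac{1}{\left(-6 + g\right) - 3} = \frac{1}{-9 + g}$)
$\left(z{\left(-7,s{\left(4,1 \right)} \right)} + p{\left(-12,7 \right)}\right)^{2} = \left(-7 + \frac{1}{-9 + 7}\right)^{2} = \left(-7 + \frac{1}{-2}\right)^{2} = \left(-7 - \frac{1}{2}\right)^{2} = \left(- \frac{15}{2}\right)^{2} = \frac{225}{4}$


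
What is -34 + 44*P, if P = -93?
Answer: -4126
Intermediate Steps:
-34 + 44*P = -34 + 44*(-93) = -34 - 4092 = -4126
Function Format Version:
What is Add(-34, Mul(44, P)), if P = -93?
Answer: -4126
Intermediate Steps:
Add(-34, Mul(44, P)) = Add(-34, Mul(44, -93)) = Add(-34, -4092) = -4126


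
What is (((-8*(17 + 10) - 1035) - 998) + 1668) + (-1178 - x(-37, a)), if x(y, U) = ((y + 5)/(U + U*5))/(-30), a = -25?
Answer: -1978867/1125 ≈ -1759.0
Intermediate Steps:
x(y, U) = -(5 + y)/(180*U) (x(y, U) = ((5 + y)/(U + 5*U))*(-1/30) = ((5 + y)/((6*U)))*(-1/30) = ((5 + y)*(1/(6*U)))*(-1/30) = ((5 + y)/(6*U))*(-1/30) = -(5 + y)/(180*U))
(((-8*(17 + 10) - 1035) - 998) + 1668) + (-1178 - x(-37, a)) = (((-8*(17 + 10) - 1035) - 998) + 1668) + (-1178 - (-5 - 1*(-37))/(180*(-25))) = (((-8*27 - 1035) - 998) + 1668) + (-1178 - (-1)*(-5 + 37)/(180*25)) = (((-216 - 1035) - 998) + 1668) + (-1178 - (-1)*32/(180*25)) = ((-1251 - 998) + 1668) + (-1178 - 1*(-8/1125)) = (-2249 + 1668) + (-1178 + 8/1125) = -581 - 1325242/1125 = -1978867/1125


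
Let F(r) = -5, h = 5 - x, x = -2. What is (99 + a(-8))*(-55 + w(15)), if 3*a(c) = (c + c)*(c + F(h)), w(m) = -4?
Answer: -29795/3 ≈ -9931.7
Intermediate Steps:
h = 7 (h = 5 - 1*(-2) = 5 + 2 = 7)
a(c) = 2*c*(-5 + c)/3 (a(c) = ((c + c)*(c - 5))/3 = ((2*c)*(-5 + c))/3 = (2*c*(-5 + c))/3 = 2*c*(-5 + c)/3)
(99 + a(-8))*(-55 + w(15)) = (99 + (⅔)*(-8)*(-5 - 8))*(-55 - 4) = (99 + (⅔)*(-8)*(-13))*(-59) = (99 + 208/3)*(-59) = (505/3)*(-59) = -29795/3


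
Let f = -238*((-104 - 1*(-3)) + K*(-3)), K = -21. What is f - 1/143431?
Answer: 1297189963/143431 ≈ 9044.0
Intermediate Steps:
f = 9044 (f = -238*((-104 - 1*(-3)) - 21*(-3)) = -238*((-104 + 3) + 63) = -238*(-101 + 63) = -238*(-38) = 9044)
f - 1/143431 = 9044 - 1/143431 = 1297189963/143431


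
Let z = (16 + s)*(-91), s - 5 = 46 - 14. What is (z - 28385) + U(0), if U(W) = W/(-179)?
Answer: -33208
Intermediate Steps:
s = 37 (s = 5 + (46 - 14) = 5 + 32 = 37)
U(W) = -W/179 (U(W) = W*(-1/179) = -W/179)
z = -4823 (z = (16 + 37)*(-91) = 53*(-91) = -4823)
(z - 28385) + U(0) = (-4823 - 28385) - 1/179*0 = -33208 + 0 = -33208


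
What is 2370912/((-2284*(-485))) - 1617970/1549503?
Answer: 470361292234/429111613305 ≈ 1.0961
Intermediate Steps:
2370912/((-2284*(-485))) - 1617970/1549503 = 2370912/1107740 - 1617970*1/1549503 = 2370912*(1/1107740) - 1617970/1549503 = 592728/276935 - 1617970/1549503 = 470361292234/429111613305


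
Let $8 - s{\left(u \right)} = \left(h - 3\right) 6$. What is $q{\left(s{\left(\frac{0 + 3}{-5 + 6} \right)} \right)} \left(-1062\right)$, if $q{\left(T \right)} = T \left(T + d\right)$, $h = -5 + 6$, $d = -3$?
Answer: $-361080$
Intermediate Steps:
$h = 1$
$s{\left(u \right)} = 20$ ($s{\left(u \right)} = 8 - \left(1 - 3\right) 6 = 8 - \left(-2\right) 6 = 8 - -12 = 8 + 12 = 20$)
$q{\left(T \right)} = T \left(-3 + T\right)$ ($q{\left(T \right)} = T \left(T - 3\right) = T \left(-3 + T\right)$)
$q{\left(s{\left(\frac{0 + 3}{-5 + 6} \right)} \right)} \left(-1062\right) = 20 \left(-3 + 20\right) \left(-1062\right) = 20 \cdot 17 \left(-1062\right) = 340 \left(-1062\right) = -361080$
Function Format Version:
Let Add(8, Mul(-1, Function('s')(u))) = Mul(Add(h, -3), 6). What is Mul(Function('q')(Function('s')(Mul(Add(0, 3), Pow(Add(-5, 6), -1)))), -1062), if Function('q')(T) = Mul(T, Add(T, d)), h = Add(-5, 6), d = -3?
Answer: -361080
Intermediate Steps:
h = 1
Function('s')(u) = 20 (Function('s')(u) = Add(8, Mul(-1, Mul(Add(1, -3), 6))) = Add(8, Mul(-1, Mul(-2, 6))) = Add(8, Mul(-1, -12)) = Add(8, 12) = 20)
Function('q')(T) = Mul(T, Add(-3, T)) (Function('q')(T) = Mul(T, Add(T, -3)) = Mul(T, Add(-3, T)))
Mul(Function('q')(Function('s')(Mul(Add(0, 3), Pow(Add(-5, 6), -1)))), -1062) = Mul(Mul(20, Add(-3, 20)), -1062) = Mul(Mul(20, 17), -1062) = Mul(340, -1062) = -361080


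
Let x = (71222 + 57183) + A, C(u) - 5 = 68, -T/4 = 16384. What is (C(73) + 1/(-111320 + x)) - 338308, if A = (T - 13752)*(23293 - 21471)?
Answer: -48856574765986/144445651 ≈ -3.3824e+5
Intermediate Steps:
T = -65536 (T = -4*16384 = -65536)
A = -144462736 (A = (-65536 - 13752)*(23293 - 21471) = -79288*1822 = -144462736)
C(u) = 73 (C(u) = 5 + 68 = 73)
x = -144334331 (x = (71222 + 57183) - 144462736 = 128405 - 144462736 = -144334331)
(C(73) + 1/(-111320 + x)) - 338308 = (73 + 1/(-111320 - 144334331)) - 338308 = (73 + 1/(-144445651)) - 338308 = (73 - 1/144445651) - 338308 = 10544532522/144445651 - 338308 = -48856574765986/144445651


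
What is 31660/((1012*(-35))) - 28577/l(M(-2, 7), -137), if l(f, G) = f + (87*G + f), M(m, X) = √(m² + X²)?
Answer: 34394027846/22872038189 + 57154*√53/142062349 ≈ 1.5067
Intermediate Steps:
M(m, X) = √(X² + m²)
l(f, G) = 2*f + 87*G (l(f, G) = f + (f + 87*G) = 2*f + 87*G)
31660/((1012*(-35))) - 28577/l(M(-2, 7), -137) = 31660/((1012*(-35))) - 28577/(2*√(7² + (-2)²) + 87*(-137)) = 31660/(-35420) - 28577/(2*√(49 + 4) - 11919) = 31660*(-1/35420) - 28577/(2*√53 - 11919) = -1583/1771 - 28577/(-11919 + 2*√53)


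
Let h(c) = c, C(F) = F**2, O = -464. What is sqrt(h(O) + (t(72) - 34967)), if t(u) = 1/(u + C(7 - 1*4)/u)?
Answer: I*sqrt(11796002783)/577 ≈ 188.23*I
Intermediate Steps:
t(u) = 1/(u + 9/u) (t(u) = 1/(u + (7 - 1*4)**2/u) = 1/(u + (7 - 4)**2/u) = 1/(u + 3**2/u) = 1/(u + 9/u))
sqrt(h(O) + (t(72) - 34967)) = sqrt(-464 + (72/(9 + 72**2) - 34967)) = sqrt(-464 + (72/(9 + 5184) - 34967)) = sqrt(-464 + (72/5193 - 34967)) = sqrt(-464 + (72*(1/5193) - 34967)) = sqrt(-464 + (8/577 - 34967)) = sqrt(-464 - 20175951/577) = sqrt(-20443679/577) = I*sqrt(11796002783)/577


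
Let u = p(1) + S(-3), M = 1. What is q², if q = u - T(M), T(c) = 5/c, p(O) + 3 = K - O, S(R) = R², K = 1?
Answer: 1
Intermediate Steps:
p(O) = -2 - O (p(O) = -3 + (1 - O) = -2 - O)
u = 6 (u = (-2 - 1*1) + (-3)² = (-2 - 1) + 9 = -3 + 9 = 6)
q = 1 (q = 6 - 5/1 = 6 - 5 = 1)
q² = 1² = 1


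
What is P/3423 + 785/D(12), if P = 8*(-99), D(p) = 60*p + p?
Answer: 702437/835212 ≈ 0.84103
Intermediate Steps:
D(p) = 61*p
P = -792
P/3423 + 785/D(12) = -792/3423 + 785/((61*12)) = -792*1/3423 + 785/732 = -264/1141 + 785*(1/732) = -264/1141 + 785/732 = 702437/835212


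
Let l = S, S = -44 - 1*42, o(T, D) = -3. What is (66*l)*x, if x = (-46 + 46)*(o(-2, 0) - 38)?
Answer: 0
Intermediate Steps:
S = -86 (S = -44 - 42 = -86)
x = 0 (x = (-46 + 46)*(-3 - 38) = 0*(-41) = 0)
l = -86
(66*l)*x = (66*(-86))*0 = -5676*0 = 0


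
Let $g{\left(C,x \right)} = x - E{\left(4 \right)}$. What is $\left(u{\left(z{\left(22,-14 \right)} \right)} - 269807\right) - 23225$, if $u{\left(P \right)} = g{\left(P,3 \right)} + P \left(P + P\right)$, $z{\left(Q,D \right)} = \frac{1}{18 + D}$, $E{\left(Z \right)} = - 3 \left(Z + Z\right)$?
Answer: $- \frac{2344039}{8} \approx -2.9301 \cdot 10^{5}$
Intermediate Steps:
$E{\left(Z \right)} = - 6 Z$ ($E{\left(Z \right)} = - 3 \cdot 2 Z = - 6 Z$)
$g{\left(C,x \right)} = 24 + x$ ($g{\left(C,x \right)} = x - \left(-6\right) 4 = x - -24 = x + 24 = 24 + x$)
$u{\left(P \right)} = 27 + 2 P^{2}$ ($u{\left(P \right)} = \left(24 + 3\right) + P \left(P + P\right) = 27 + P 2 P = 27 + 2 P^{2}$)
$\left(u{\left(z{\left(22,-14 \right)} \right)} - 269807\right) - 23225 = \left(\left(27 + 2 \left(\frac{1}{18 - 14}\right)^{2}\right) - 269807\right) - 23225 = \left(\left(27 + 2 \left(\frac{1}{4}\right)^{2}\right) - 269807\right) - 23225 = \left(\left(27 + \frac{2}{16}\right) - 269807\right) - 23225 = \left(\left(27 + 2 \cdot \frac{1}{16}\right) - 269807\right) - 23225 = \left(\left(27 + \frac{1}{8}\right) - 269807\right) - 23225 = \left(\frac{217}{8} - 269807\right) - 23225 = - \frac{2158239}{8} - 23225 = - \frac{2344039}{8}$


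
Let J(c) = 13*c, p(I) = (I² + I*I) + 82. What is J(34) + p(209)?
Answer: 87886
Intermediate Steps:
p(I) = 82 + 2*I² (p(I) = (I² + I²) + 82 = 2*I² + 82 = 82 + 2*I²)
J(34) + p(209) = 13*34 + (82 + 2*209²) = 442 + (82 + 2*43681) = 442 + (82 + 87362) = 442 + 87444 = 87886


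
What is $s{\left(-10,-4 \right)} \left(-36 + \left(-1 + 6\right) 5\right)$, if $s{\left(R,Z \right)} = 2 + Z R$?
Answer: $-462$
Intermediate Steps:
$s{\left(R,Z \right)} = 2 + R Z$
$s{\left(-10,-4 \right)} \left(-36 + \left(-1 + 6\right) 5\right) = \left(2 - -40\right) \left(-36 + \left(-1 + 6\right) 5\right) = \left(2 + 40\right) \left(-36 + 5 \cdot 5\right) = 42 \left(-36 + 25\right) = 42 \left(-11\right) = -462$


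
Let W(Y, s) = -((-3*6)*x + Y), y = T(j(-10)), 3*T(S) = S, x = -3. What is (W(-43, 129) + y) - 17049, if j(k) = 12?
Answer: -17056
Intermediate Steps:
T(S) = S/3
y = 4 (y = (1/3)*12 = 4)
W(Y, s) = -54 - Y (W(Y, s) = -(-3*6*(-3) + Y) = -(-18*(-3) + Y) = -(54 + Y) = -54 - Y)
(W(-43, 129) + y) - 17049 = ((-54 - 1*(-43)) + 4) - 17049 = ((-54 + 43) + 4) - 17049 = (-11 + 4) - 17049 = -7 - 17049 = -17056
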